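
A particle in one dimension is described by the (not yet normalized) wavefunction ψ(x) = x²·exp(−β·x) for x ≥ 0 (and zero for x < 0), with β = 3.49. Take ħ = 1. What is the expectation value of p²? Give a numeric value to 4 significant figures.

p² ψ = −ħ² d²ψ/dx²; ⟨p²⟩ = −ħ² ∫ ψ*·ψ'' dx / ∫|ψ|² dx.
Differentiate x²·exp(−β·x) with the product rule; every integrand then reduces to terms xʲ·e^(−2βx) on [0, ∞), with ∫₀^∞ xʲ·e^(−2βx) dx = j!/(2β)^(j+1).
State is unnormalized: ∫|ψ|² dx = 0.0014486, and ∫ψ*·(−ħ² ψ'') dx = 0.0058812, so ⟨p²⟩ = 0.0058812 / 0.0014486.
⟨p²⟩ = 4.0600.

4.060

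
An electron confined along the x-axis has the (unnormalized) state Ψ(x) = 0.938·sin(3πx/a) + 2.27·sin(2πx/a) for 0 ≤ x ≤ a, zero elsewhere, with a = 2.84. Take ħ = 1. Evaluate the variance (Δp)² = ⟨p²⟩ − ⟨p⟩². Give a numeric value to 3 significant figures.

5.79

Compute ⟨p⟩ and ⟨p²⟩ separately; (Δp)² = ⟨p²⟩ − ⟨p⟩².
d²/dx² sin(jπx/a) = −(jπ/a)²·sin(jπx/a); on 0 ≤ x ≤ a, ∫sin²(jπx/a) dx = a/2 and ∫sin(jπx/a)·sin(lπx/a) dx = 0 for j ≠ l, so only diagonal terms survive in ∫|Ψ|² and ∫Ψ·Ψ″; ∫Ψ·Ψ′ dx = [Ψ²/2] between the walls = 0.
Normalization: ∫|Ψ|² dx = 8.5665.
⟨p⟩ = 0.0000 and ⟨p²⟩ = 5.7870.
(Δp)² = 5.7870 − (0.0000)² = 5.7870.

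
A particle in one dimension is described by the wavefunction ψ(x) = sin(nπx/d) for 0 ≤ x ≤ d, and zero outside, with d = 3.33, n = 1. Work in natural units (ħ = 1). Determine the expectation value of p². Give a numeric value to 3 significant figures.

0.890

p² ψ = −ħ² d²ψ/dx²; ⟨p²⟩ = −ħ² ∫ ψ*·ψ'' dx / ∫|ψ|² dx.
d/dx sin(nπx/d) = (nπ/d)·cos(nπx/d) and d²/dx² sin(nπx/d) = −(nπ/d)²·sin(nπx/d); on 0 ≤ x ≤ d, ∫sin²(nπx/d) dx = d/2 and ∫sin(nπx/d)·cos(nπx/d) dx = 0.
State is unnormalized: ∫|ψ|² dx = 1.6650, and ∫ψ*·(−ħ² ψ'') dx = 1.4819, so ⟨p²⟩ = 1.4819 / 1.6650.
⟨p²⟩ = 0.89004.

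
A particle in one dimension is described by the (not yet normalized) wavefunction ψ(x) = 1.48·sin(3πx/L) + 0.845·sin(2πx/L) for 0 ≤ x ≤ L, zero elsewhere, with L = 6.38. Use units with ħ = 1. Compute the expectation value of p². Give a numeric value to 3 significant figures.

1.88

p² ψ = −ħ² d²ψ/dx²; ⟨p²⟩ = −ħ² ∫ ψ*·ψ'' dx / ∫|ψ|² dx.
d²/dx² sin(jπx/L) = −(jπ/L)²·sin(jπx/L); on 0 ≤ x ≤ L, ∫sin²(jπx/L) dx = L/2 and ∫sin(jπx/L)·sin(lπx/L) dx = 0 for j ≠ l, so only diagonal terms survive in ∫|ψ|² and ∫ψ·ψ″; ∫ψ·ψ′ dx = [ψ²/2] between the walls = 0.
State is unnormalized: ∫|ψ|² dx = 9.2651, and ∫ψ*·(−ħ² ψ'') dx = 17.457, so ⟨p²⟩ = 17.457 / 9.2651.
⟨p²⟩ = 1.8842.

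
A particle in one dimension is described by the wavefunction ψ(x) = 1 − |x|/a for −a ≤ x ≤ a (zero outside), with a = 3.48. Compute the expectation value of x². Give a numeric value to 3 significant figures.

⟨x²⟩ = ∫ x²·|ψ|² dx / ∫|ψ|² dx (integrals over the domain).
ψ is even, so ∫ over [−a, a] = 2∫₀ᵃ with ψ = 1 − x/a there: ∫₀ᵃ (1 − x/a)² dx = a/3, ∫₀ᵃ x²(1 − x/a)² dx = a³/30, ∫₀ᵃ x⁴(1 − x/a)² dx = a⁵/105.
State is unnormalized: ∫|ψ|² dx = 2.3200, and ∫ψ*·x²·ψ dx = 2.8096, so ⟨x²⟩ = 2.8096 / 2.3200.
⟨x²⟩ = 1.2110.

1.21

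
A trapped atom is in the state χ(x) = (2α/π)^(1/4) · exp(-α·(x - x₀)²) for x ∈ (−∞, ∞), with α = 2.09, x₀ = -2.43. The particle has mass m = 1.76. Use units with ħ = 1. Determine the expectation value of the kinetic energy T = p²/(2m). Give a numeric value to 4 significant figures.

0.5938

T = −(ħ²/2m) d²/dx², so ⟨T⟩ = −(ħ²/2m) ∫ χ*·χ'' dx; with m = 1.76.
Gaussian moments (u = x − x₀): ∫u^(2j)·e^(−2αu²) du = (2j−1)!!/(4α)^j · √(π/(2α)), odd powers integrate to 0; here √(π/(2α)) = 0.86694. Derivatives: d/dx e^(−αu²) = −2αu·e^(−αu²), d²/dx² e^(−αu²) = (4α²u² − 2α)·e^(−αu²).
⟨T⟩ = 0.59375.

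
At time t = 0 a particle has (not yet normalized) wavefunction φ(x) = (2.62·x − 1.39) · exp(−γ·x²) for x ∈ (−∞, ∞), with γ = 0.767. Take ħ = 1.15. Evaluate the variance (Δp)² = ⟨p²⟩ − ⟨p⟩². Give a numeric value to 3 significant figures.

Compute ⟨p⟩ and ⟨p²⟩ separately; (Δp)² = ⟨p²⟩ − ⟨p⟩².
Expand each integrand as polynomial × e^(−2γx²) and use ∫x^(2j)·e^(−2γx²) dx = (2j−1)!!/(4γ)^j · √(π/(2γ)), odd powers → 0; here √(π/(2γ)) = 1.4311. Differentiate with the product rule, d/dx e^(−γx²) = −2γx·e^(−γx²).
Normalization: ∫|φ|² dx = 5.9669.
⟨p⟩ = 0.0000 and ⟨p²⟩ = 2.1030.
(Δp)² = 2.1030 − (0.0000)² = 2.1030.

2.10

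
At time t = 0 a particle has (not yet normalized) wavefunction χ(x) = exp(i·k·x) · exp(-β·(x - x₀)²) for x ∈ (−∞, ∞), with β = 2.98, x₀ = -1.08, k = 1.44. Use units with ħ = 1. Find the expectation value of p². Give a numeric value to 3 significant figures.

5.05

p² χ = −ħ² d²χ/dx²; ⟨p²⟩ = −ħ² ∫ χ*·χ'' dx / ∫|χ|² dx.
Gaussian moments (u = x − x₀): ∫u^(2j)·e^(−2βu²) du = (2j−1)!!/(4β)^j · √(π/(2β)), odd powers integrate to 0; here √(π/(2β)) = 0.72603. Derivatives: χ′ = (ik − 2βu)·χ, χ″ = ((ik − 2βu)² − 2β)·χ; the odd-in-u pieces drop out.
State is unnormalized: ∫|χ|² dx = 0.72603, and ∫χ*·(−ħ² χ'') dx = 3.6690, so ⟨p²⟩ = 3.6690 / 0.72603.
⟨p²⟩ = 5.0536.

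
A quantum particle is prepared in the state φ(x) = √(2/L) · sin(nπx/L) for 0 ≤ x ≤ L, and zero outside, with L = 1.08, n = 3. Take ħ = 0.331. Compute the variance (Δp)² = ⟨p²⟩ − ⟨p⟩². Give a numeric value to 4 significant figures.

Compute ⟨p⟩ and ⟨p²⟩ separately; (Δp)² = ⟨p²⟩ − ⟨p⟩².
d/dx sin(nπx/L) = (nπ/L)·cos(nπx/L) and d²/dx² sin(nπx/L) = −(nπ/L)²·sin(nπx/L); on 0 ≤ x ≤ L, ∫sin²(nπx/L) dx = L/2 and ∫sin(nπx/L)·cos(nπx/L) dx = 0.
⟨p⟩ = 0.0000 and ⟨p²⟩ = 8.3435.
(Δp)² = 8.3435 − (0.0000)² = 8.3435.

8.344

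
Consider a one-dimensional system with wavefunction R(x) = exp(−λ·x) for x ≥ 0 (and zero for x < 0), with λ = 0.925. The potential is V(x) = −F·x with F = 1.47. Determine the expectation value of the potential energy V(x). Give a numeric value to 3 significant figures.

⟨V⟩ = ∫ V(x)·|R|² dx / ∫|R|² dx.
Every integrand reduces to terms xʲ·e^(−2λx) on [0, ∞); use ∫₀^∞ xʲ·e^(−2λx) dx = j!/(2λ)^(j+1).
State is unnormalized: ∫|R|² dx = 0.54054, and ∫R*·V(x)·R dx = -0.42951, so ⟨V⟩ = -0.42951 / 0.54054.
⟨V⟩ = -0.79459.

-0.795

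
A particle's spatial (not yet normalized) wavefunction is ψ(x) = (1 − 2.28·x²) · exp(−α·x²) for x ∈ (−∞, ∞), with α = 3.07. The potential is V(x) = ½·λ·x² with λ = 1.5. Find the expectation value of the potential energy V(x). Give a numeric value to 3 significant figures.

⟨V⟩ = ∫ V(x)·|ψ|² dx / ∫|ψ|² dx.
Expand each integrand as polynomial × e^(−2αx²) and use ∫x^(2j)·e^(−2αx²) dx = (2j−1)!!/(4α)^j · √(π/(2α)), odd powers → 0; here √(π/(2α)) = 0.71530.
State is unnormalized: ∫|ψ|² dx = 0.52366, and ∫ψ*·V(x)·ψ dx = 0.017609, so ⟨V⟩ = 0.017609 / 0.52366.
⟨V⟩ = 0.033628.

0.0336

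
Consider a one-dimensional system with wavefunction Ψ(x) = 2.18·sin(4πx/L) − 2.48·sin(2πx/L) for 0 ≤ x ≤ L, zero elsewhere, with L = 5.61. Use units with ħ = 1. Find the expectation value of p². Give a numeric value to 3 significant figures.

2.89

p² Ψ = −ħ² d²Ψ/dx²; ⟨p²⟩ = −ħ² ∫ Ψ*·Ψ'' dx / ∫|Ψ|² dx.
d²/dx² sin(jπx/L) = −(jπ/L)²·sin(jπx/L); on 0 ≤ x ≤ L, ∫sin²(jπx/L) dx = L/2 and ∫sin(jπx/L)·sin(lπx/L) dx = 0 for j ≠ l, so only diagonal terms survive in ∫|Ψ|² and ∫Ψ·Ψ″; ∫Ψ·Ψ′ dx = [Ψ²/2] between the walls = 0.
State is unnormalized: ∫|Ψ|² dx = 30.582, and ∫Ψ*·(−ħ² Ψ'') dx = 88.527, so ⟨p²⟩ = 88.527 / 30.582.
⟨p²⟩ = 2.8947.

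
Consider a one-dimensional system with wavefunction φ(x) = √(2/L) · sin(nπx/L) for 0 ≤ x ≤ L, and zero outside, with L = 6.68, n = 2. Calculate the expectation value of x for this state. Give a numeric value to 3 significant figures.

3.34

⟨x⟩ = ∫ x·|φ|² dx (integrals over the domain).
With sin²θ = (1 − cos2θ)/2 on 0 ≤ x ≤ L: ∫sin²(nπx/L) dx = L/2, ∫x·sin²(nπx/L) dx = L²/4, ∫x²·sin²(nπx/L) dx = L³·(1/6 − 1/(4n²π²)); higher powers xᵏ the same way, integrating xᵏ·cos(2nπx/L) by parts.
⟨x⟩ = 3.3400.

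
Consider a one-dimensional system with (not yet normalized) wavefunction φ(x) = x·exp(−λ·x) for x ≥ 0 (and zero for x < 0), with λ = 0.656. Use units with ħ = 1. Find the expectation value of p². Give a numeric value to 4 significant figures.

0.4303

p² φ = −ħ² d²φ/dx²; ⟨p²⟩ = −ħ² ∫ φ*·φ'' dx / ∫|φ|² dx.
Differentiate x·exp(−λ·x) with the product rule; every integrand then reduces to terms xʲ·e^(−2λx) on [0, ∞), with ∫₀^∞ xʲ·e^(−2λx) dx = j!/(2λ)^(j+1).
State is unnormalized: ∫|φ|² dx = 0.88558, and ∫φ*·(−ħ² φ'') dx = 0.38110, so ⟨p²⟩ = 0.38110 / 0.88558.
⟨p²⟩ = 0.43034.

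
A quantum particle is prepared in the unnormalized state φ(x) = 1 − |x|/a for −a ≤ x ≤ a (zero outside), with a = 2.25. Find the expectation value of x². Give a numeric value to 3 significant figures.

⟨x²⟩ = ∫ x²·|φ|² dx / ∫|φ|² dx (integrals over the domain).
φ is even, so ∫ over [−a, a] = 2∫₀ᵃ with φ = 1 − x/a there: ∫₀ᵃ (1 − x/a)² dx = a/3, ∫₀ᵃ x²(1 − x/a)² dx = a³/30, ∫₀ᵃ x⁴(1 − x/a)² dx = a⁵/105.
State is unnormalized: ∫|φ|² dx = 1.5000, and ∫φ*·x²·φ dx = 0.75938, so ⟨x²⟩ = 0.75938 / 1.5000.
⟨x²⟩ = 0.50625.

0.506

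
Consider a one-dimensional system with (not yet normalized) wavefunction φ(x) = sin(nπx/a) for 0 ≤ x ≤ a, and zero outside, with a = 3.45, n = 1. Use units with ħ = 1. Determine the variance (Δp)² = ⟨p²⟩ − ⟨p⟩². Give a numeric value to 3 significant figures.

Compute ⟨p⟩ and ⟨p²⟩ separately; (Δp)² = ⟨p²⟩ − ⟨p⟩².
d/dx sin(nπx/a) = (nπ/a)·cos(nπx/a) and d²/dx² sin(nπx/a) = −(nπ/a)²·sin(nπx/a); on 0 ≤ x ≤ a, ∫sin²(nπx/a) dx = a/2 and ∫sin(nπx/a)·cos(nπx/a) dx = 0.
Normalization: ∫|φ|² dx = 1.7250.
⟨p⟩ = 0.0000 and ⟨p²⟩ = 0.82920.
(Δp)² = 0.82920 − (0.0000)² = 0.82920.

0.829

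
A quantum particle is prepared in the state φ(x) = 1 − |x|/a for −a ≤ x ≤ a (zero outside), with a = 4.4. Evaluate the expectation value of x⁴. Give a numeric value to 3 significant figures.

10.7

⟨x⁴⟩ = ∫ x⁴·|φ|² dx / ∫|φ|² dx (integrals over the domain).
φ is even, so ∫ over [−a, a] = 2∫₀ᵃ with φ = 1 − x/a there: ∫₀ᵃ (1 − x/a)² dx = a/3, ∫₀ᵃ x²(1 − x/a)² dx = a³/30, ∫₀ᵃ x⁴(1 − x/a)² dx = a⁵/105.
State is unnormalized: ∫|φ|² dx = 2.9333, and ∫φ*·x⁴·φ dx = 31.413, so ⟨x⁴⟩ = 31.413 / 2.9333.
⟨x⁴⟩ = 10.709.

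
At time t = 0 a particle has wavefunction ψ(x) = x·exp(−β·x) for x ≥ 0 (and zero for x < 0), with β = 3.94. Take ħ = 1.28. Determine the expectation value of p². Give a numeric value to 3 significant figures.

p² ψ = −ħ² d²ψ/dx²; ⟨p²⟩ = −ħ² ∫ ψ*·ψ'' dx / ∫|ψ|² dx.
Differentiate x·exp(−β·x) with the product rule; every integrand then reduces to terms xʲ·e^(−2βx) on [0, ∞), with ∫₀^∞ xʲ·e^(−2βx) dx = j!/(2β)^(j+1).
State is unnormalized: ∫|ψ|² dx = 0.0040874, and ∫ψ*·(−ħ² ψ'') dx = 0.10396, so ⟨p²⟩ = 0.10396 / 0.0040874.
⟨p²⟩ = 25.434.

25.4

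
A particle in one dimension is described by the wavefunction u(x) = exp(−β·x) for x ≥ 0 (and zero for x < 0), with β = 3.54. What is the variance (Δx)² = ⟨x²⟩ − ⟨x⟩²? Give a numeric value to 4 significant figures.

0.01995

Compute ⟨x⟩ and ⟨x²⟩ separately, then (Δx)² = ⟨x²⟩ − ⟨x⟩².
Every integrand reduces to terms xʲ·e^(−2βx) on [0, ∞); use ∫₀^∞ xʲ·e^(−2βx) dx = j!/(2β)^(j+1).
Normalization: ∫|u|² dx = 0.14124.
⟨x⟩ = 0.14124 and ⟨x²⟩ = 0.039899.
(Δx)² = 0.039899 − (0.14124)² = 0.019950.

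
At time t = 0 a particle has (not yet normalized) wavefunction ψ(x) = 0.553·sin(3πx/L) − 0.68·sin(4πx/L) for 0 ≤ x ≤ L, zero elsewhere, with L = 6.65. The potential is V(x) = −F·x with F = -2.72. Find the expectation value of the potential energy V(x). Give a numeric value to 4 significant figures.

12.56

⟨V⟩ = ∫ V(x)·|ψ|² dx / ∫|ψ|² dx.
On 0 ≤ x ≤ L (j ≠ l): ∫sin²(jπx/L) dx = L/2, ∫sin(jπx/L)·sin(lπx/L) dx = 0; diagonal moments ∫x·sin²(jπx/L) dx = L²/4, ∫x²·sin²(jπx/L) dx = L³·(1/6 − 1/(4j²π²)); cross terms ∫x·sin(jπx/L)·sin(lπx/L) dx = 0 for j + l even and −4jlL²/(π²(j² − l²)²) for j + l odd, ∫x²·sin(jπx/L)·sin(lπx/L) dx = (−1)^(j+l)·4jlL³/(π²(j² − l²)²); higher powers the same way via product-to-sum and parts.
State is unnormalized: ∫|ψ|² dx = 2.5543, and ∫ψ*·V(x)·ψ dx = 32.080, so ⟨V⟩ = 32.080 / 2.5543.
⟨V⟩ = 12.559.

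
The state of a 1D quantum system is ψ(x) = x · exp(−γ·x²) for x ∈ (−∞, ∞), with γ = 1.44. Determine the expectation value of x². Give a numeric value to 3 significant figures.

⟨x²⟩ = ∫ x²·|ψ|² dx / ∫|ψ|² dx (integrals over the domain).
Expand each integrand as polynomial × e^(−2γx²) and use ∫x^(2j)·e^(−2γx²) dx = (2j−1)!!/(4γ)^j · √(π/(2γ)), odd powers → 0; here √(π/(2γ)) = 1.0444.
State is unnormalized: ∫|ψ|² dx = 0.18132, and ∫ψ*·x²·ψ dx = 0.094440, so ⟨x²⟩ = 0.094440 / 0.18132.
⟨x²⟩ = 0.52083.

0.521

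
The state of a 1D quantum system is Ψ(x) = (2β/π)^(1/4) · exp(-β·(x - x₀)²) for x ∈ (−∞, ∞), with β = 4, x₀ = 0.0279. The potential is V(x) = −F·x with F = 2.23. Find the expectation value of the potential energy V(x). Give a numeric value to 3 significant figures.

⟨V⟩ = ∫ V(x)·|Ψ|² dx.
Gaussian moments (u = x − x₀): ∫u^(2j)·e^(−2βu²) du = (2j−1)!!/(4β)^j · √(π/(2β)), odd powers integrate to 0; here √(π/(2β)) = 0.62666.
⟨V⟩ = -0.062217.

-0.0622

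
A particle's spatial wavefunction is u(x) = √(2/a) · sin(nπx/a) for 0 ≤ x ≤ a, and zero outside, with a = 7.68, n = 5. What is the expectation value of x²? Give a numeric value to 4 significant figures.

⟨x²⟩ = ∫ x²·|u|² dx (integrals over the domain).
With sin²θ = (1 − cos2θ)/2 on 0 ≤ x ≤ a: ∫sin²(nπx/a) dx = a/2, ∫x·sin²(nπx/a) dx = a²/4, ∫x²·sin²(nπx/a) dx = a³·(1/6 − 1/(4n²π²)); higher powers xᵏ the same way, integrating xᵏ·cos(2nπx/a) by parts.
⟨x²⟩ = 19.541.

19.54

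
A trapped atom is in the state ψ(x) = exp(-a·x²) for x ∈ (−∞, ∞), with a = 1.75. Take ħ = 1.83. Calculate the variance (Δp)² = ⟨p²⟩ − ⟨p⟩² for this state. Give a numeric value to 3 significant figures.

Compute ⟨p⟩ and ⟨p²⟩ separately; (Δp)² = ⟨p²⟩ − ⟨p⟩².
Gaussian moments: ∫x^(2j)·e^(−2ax²) dx = (2j−1)!!/(4a)^j · √(π/(2a)), odd powers integrate to 0; here √(π/(2a)) = 0.94742. Derivatives: d/dx e^(−ax²) = −2ax·e^(−ax²), d²/dx² e^(−ax²) = (4a²x² − 2a)·e^(−ax²).
Normalization: ∫|ψ|² dx = 0.94742.
⟨p⟩ = 0.0000 and ⟨p²⟩ = 5.8606.
(Δp)² = 5.8606 − (0.0000)² = 5.8606.

5.86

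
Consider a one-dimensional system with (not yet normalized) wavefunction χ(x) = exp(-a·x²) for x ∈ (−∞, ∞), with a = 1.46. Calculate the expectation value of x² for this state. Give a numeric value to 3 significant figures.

0.171

⟨x²⟩ = ∫ x²·|χ|² dx / ∫|χ|² dx (integrals over the domain).
Gaussian moments: ∫x^(2j)·e^(−2ax²) dx = (2j−1)!!/(4a)^j · √(π/(2a)), odd powers integrate to 0; here √(π/(2a)) = 1.0373.
State is unnormalized: ∫|χ|² dx = 1.0373, and ∫χ*·x²·χ dx = 0.17761, so ⟨x²⟩ = 0.17761 / 1.0373.
⟨x²⟩ = 0.17123.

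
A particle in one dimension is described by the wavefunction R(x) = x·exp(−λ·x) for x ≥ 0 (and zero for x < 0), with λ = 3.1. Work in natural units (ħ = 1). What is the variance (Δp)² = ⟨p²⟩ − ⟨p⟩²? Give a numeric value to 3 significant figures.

9.61

Compute ⟨p⟩ and ⟨p²⟩ separately; (Δp)² = ⟨p²⟩ − ⟨p⟩².
Differentiate x·exp(−λ·x) with the product rule; every integrand then reduces to terms xʲ·e^(−2λx) on [0, ∞), with ∫₀^∞ xʲ·e^(−2λx) dx = j!/(2λ)^(j+1).
Normalization: ∫|R|² dx = 0.0083918.
⟨p⟩ = 0.0000 and ⟨p²⟩ = 9.6100.
(Δp)² = 9.6100 − (0.0000)² = 9.6100.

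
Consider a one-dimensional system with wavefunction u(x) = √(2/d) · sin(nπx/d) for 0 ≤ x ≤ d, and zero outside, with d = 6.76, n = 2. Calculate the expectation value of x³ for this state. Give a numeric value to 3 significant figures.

71.4

⟨x³⟩ = ∫ x³·|u|² dx (integrals over the domain).
With sin²θ = (1 − cos2θ)/2 on 0 ≤ x ≤ d: ∫sin²(nπx/d) dx = d/2, ∫x·sin²(nπx/d) dx = d²/4, ∫x²·sin²(nπx/d) dx = d³·(1/6 − 1/(4n²π²)); higher powers xᵏ the same way, integrating xᵏ·cos(2nπx/d) by parts.
⟨x³⟩ = 71.360.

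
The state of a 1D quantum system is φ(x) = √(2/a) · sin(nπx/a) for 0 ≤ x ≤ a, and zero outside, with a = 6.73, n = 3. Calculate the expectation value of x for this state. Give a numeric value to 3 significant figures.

⟨x⟩ = ∫ x·|φ|² dx (integrals over the domain).
With sin²θ = (1 − cos2θ)/2 on 0 ≤ x ≤ a: ∫sin²(nπx/a) dx = a/2, ∫x·sin²(nπx/a) dx = a²/4, ∫x²·sin²(nπx/a) dx = a³·(1/6 − 1/(4n²π²)); higher powers xᵏ the same way, integrating xᵏ·cos(2nπx/a) by parts.
⟨x⟩ = 3.3650.

3.37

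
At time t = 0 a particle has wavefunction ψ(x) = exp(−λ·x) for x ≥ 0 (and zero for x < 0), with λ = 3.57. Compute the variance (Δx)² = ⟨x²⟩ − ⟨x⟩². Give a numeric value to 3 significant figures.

0.0196

Compute ⟨x⟩ and ⟨x²⟩ separately, then (Δx)² = ⟨x²⟩ − ⟨x⟩².
Every integrand reduces to terms xʲ·e^(−2λx) on [0, ∞); use ∫₀^∞ xʲ·e^(−2λx) dx = j!/(2λ)^(j+1).
Normalization: ∫|ψ|² dx = 0.14006.
⟨x⟩ = 0.14006 and ⟨x²⟩ = 0.039231.
(Δx)² = 0.039231 − (0.14006)² = 0.019616.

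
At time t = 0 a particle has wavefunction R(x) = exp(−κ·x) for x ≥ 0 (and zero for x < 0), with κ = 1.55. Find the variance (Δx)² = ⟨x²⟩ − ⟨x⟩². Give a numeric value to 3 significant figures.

Compute ⟨x⟩ and ⟨x²⟩ separately, then (Δx)² = ⟨x²⟩ − ⟨x⟩².
Every integrand reduces to terms xʲ·e^(−2κx) on [0, ∞); use ∫₀^∞ xʲ·e^(−2κx) dx = j!/(2κ)^(j+1).
Normalization: ∫|R|² dx = 0.32258.
⟨x⟩ = 0.32258 and ⟨x²⟩ = 0.20812.
(Δx)² = 0.20812 − (0.32258)² = 0.10406.

0.104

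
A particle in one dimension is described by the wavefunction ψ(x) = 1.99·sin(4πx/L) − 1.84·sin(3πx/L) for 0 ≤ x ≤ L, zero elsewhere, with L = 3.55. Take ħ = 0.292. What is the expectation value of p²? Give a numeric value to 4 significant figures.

p² ψ = −ħ² d²ψ/dx²; ⟨p²⟩ = −ħ² ∫ ψ*·ψ'' dx / ∫|ψ|² dx.
d²/dx² sin(jπx/L) = −(jπ/L)²·sin(jπx/L); on 0 ≤ x ≤ L, ∫sin²(jπx/L) dx = L/2 and ∫sin(jπx/L)·sin(lπx/L) dx = 0 for j ≠ l, so only diagonal terms survive in ∫|ψ|² and ∫ψ·ψ″; ∫ψ·ψ′ dx = [ψ²/2] between the walls = 0.
State is unnormalized: ∫|ψ|² dx = 13.039, and ∫ψ*·(−ħ² ψ'') dx = 11.121, so ⟨p²⟩ = 11.121 / 13.039.
⟨p²⟩ = 0.85296.

0.8530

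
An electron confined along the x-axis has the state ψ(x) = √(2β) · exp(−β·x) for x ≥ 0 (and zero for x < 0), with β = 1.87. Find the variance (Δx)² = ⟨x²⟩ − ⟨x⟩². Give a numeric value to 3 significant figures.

Compute ⟨x⟩ and ⟨x²⟩ separately, then (Δx)² = ⟨x²⟩ − ⟨x⟩².
Every integrand reduces to terms xʲ·e^(−2βx) on [0, ∞); use ∫₀^∞ xʲ·e^(−2βx) dx = j!/(2β)^(j+1).
⟨x⟩ = 0.26738 and ⟨x²⟩ = 0.14298.
(Δx)² = 0.14298 − (0.26738)² = 0.071492.

0.0715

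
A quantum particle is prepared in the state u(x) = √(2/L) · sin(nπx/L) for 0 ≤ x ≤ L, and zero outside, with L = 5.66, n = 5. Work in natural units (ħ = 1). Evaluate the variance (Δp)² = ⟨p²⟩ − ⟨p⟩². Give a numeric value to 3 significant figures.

7.70

Compute ⟨p⟩ and ⟨p²⟩ separately; (Δp)² = ⟨p²⟩ − ⟨p⟩².
d/dx sin(nπx/L) = (nπ/L)·cos(nπx/L) and d²/dx² sin(nπx/L) = −(nπ/L)²·sin(nπx/L); on 0 ≤ x ≤ L, ∫sin²(nπx/L) dx = L/2 and ∫sin(nπx/L)·cos(nπx/L) dx = 0.
⟨p⟩ = 0.0000 and ⟨p²⟩ = 7.7021.
(Δp)² = 7.7021 − (0.0000)² = 7.7021.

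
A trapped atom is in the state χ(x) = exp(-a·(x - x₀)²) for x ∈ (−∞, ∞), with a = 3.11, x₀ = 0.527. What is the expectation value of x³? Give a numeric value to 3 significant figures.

0.273

⟨x³⟩ = ∫ x³·|χ|² dx / ∫|χ|² dx (integrals over the domain).
Gaussian moments (u = x − x₀): ∫u^(2j)·e^(−2au²) du = (2j−1)!!/(4a)^j · √(π/(2a)), odd powers integrate to 0; here √(π/(2a)) = 0.71069.
State is unnormalized: ∫|χ|² dx = 0.71069, and ∫χ*·x³·χ dx = 0.19434, so ⟨x³⟩ = 0.19434 / 0.71069.
⟨x³⟩ = 0.27345.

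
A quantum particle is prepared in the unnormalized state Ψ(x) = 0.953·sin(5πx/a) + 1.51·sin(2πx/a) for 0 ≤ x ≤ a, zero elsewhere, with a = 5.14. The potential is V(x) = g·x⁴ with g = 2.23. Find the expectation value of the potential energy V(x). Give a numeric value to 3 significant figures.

⟨V⟩ = ∫ V(x)·|Ψ|² dx / ∫|Ψ|² dx.
On 0 ≤ x ≤ a (j ≠ l): ∫sin²(jπx/a) dx = a/2, ∫sin(jπx/a)·sin(lπx/a) dx = 0; diagonal moments ∫x·sin²(jπx/a) dx = a²/4, ∫x²·sin²(jπx/a) dx = a³·(1/6 − 1/(4j²π²)); cross terms ∫x·sin(jπx/a)·sin(lπx/a) dx = 0 for j + l even and −4jla²/(π²(j² − l²)²) for j + l odd, ∫x²·sin(jπx/a)·sin(lπx/a) dx = (−1)^(j+l)·4jla³/(π²(j² − l²)²); higher powers the same way via product-to-sum and parts.
State is unnormalized: ∫|Ψ|² dx = 8.1940, and ∫Ψ*·V(x)·Ψ dx = 1924.5, so ⟨V⟩ = 1924.5 / 8.1940.
⟨V⟩ = 234.87.

235.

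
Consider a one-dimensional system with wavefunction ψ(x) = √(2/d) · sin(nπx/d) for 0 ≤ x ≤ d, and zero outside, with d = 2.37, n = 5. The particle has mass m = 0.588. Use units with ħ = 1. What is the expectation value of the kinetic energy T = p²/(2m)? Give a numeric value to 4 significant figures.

T = −(ħ²/2m) d²/dx², so ⟨T⟩ = −(ħ²/2m) ∫ ψ*·ψ'' dx; with m = 0.588.
d/dx sin(nπx/d) = (nπ/d)·cos(nπx/d) and d²/dx² sin(nπx/d) = −(nπ/d)²·sin(nπx/d); on 0 ≤ x ≤ d, ∫sin²(nπx/d) dx = d/2 and ∫sin(nπx/d)·cos(nπx/d) dx = 0.
⟨T⟩ = 37.354.

37.35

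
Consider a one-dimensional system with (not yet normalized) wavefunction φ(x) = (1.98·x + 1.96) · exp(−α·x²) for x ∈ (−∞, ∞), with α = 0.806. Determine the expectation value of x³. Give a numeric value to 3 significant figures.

⟨x³⟩ = ∫ x³·|φ|² dx / ∫|φ|² dx (integrals over the domain).
Expand each integrand as polynomial × e^(−2αx²) and use ∫x^(2j)·e^(−2αx²) dx = (2j−1)!!/(4α)^j · √(π/(2α)), odd powers → 0; here √(π/(2α)) = 1.3960.
State is unnormalized: ∫|φ|² dx = 7.0605, and ∫φ*·x³·φ dx = 3.1273, so ⟨x³⟩ = 3.1273 / 7.0605.
⟨x³⟩ = 0.44293.

0.443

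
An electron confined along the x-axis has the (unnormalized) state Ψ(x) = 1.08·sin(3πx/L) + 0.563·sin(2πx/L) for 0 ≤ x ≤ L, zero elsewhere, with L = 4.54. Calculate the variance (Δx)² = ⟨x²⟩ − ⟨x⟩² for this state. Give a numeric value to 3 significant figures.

1.05

Compute ⟨x⟩ and ⟨x²⟩ separately, then (Δx)² = ⟨x²⟩ − ⟨x⟩².
On 0 ≤ x ≤ L (j ≠ l): ∫sin²(jπx/L) dx = L/2, ∫sin(jπx/L)·sin(lπx/L) dx = 0; diagonal moments ∫x·sin²(jπx/L) dx = L²/4, ∫x²·sin²(jπx/L) dx = L³·(1/6 − 1/(4j²π²)); cross terms ∫x·sin(jπx/L)·sin(lπx/L) dx = 0 for j + l even and −4jlL²/(π²(j² − l²)²) for j + l odd, ∫x²·sin(jπx/L)·sin(lπx/L) dx = (−1)^(j+l)·4jlL³/(π²(j² − l²)²); higher powers the same way via product-to-sum and parts.
Normalization: ∫|Ψ|² dx = 3.3672.
⟨x⟩ = 1.5459 and ⟨x²⟩ = 3.4363.
(Δx)² = 3.4363 − (1.5459)² = 1.0464.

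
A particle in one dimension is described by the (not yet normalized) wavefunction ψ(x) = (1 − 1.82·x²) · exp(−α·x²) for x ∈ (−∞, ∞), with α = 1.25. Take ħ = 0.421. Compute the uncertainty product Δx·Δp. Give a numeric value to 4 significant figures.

0.4593

Δx = √(⟨x²⟩−⟨x⟩²), Δp = √(⟨p²⟩−⟨p⟩²).
Expand each integrand as polynomial × e^(−2αx²) and use ∫x^(2j)·e^(−2αx²) dx = (2j−1)!!/(4α)^j · √(π/(2α)), odd powers → 0; here √(π/(2α)) = 1.1210. Differentiate with the product rule, d/dx e^(−αx²) = −2αx·e^(−αx²).
Normalization: ∫|ψ|² dx = 0.75049.
⟨x⟩ = 0.0000, ⟨x²⟩ = 0.24002 ⇒ Δx = 0.48991.
⟨p⟩ = 0.0000, ⟨p²⟩ = 0.87877 ⇒ Δp = 0.93743.
Δx·Δp = 0.45926.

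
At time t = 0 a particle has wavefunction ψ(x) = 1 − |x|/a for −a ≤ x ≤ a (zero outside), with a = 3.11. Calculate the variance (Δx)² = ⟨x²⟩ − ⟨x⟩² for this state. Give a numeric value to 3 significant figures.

Compute ⟨x⟩ and ⟨x²⟩ separately, then (Δx)² = ⟨x²⟩ − ⟨x⟩².
ψ is even, so ∫ over [−a, a] = 2∫₀ᵃ with ψ = 1 − x/a there: ∫₀ᵃ (1 − x/a)² dx = a/3, ∫₀ᵃ x²(1 − x/a)² dx = a³/30, ∫₀ᵃ x⁴(1 − x/a)² dx = a⁵/105.
Normalization: ∫|ψ|² dx = 2.0733.
⟨x⟩ = 0.0000 and ⟨x²⟩ = 0.96721.
(Δx)² = 0.96721 − (0.0000)² = 0.96721.

0.967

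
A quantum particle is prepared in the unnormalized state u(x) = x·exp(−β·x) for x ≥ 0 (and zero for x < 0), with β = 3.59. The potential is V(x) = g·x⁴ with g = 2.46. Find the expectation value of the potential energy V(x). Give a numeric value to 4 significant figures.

0.3332

⟨V⟩ = ∫ V(x)·|u|² dx / ∫|u|² dx.
Every integrand reduces to terms xʲ·e^(−2βx) on [0, ∞); use ∫₀^∞ xʲ·e^(−2βx) dx = j!/(2β)^(j+1).
State is unnormalized: ∫|u|² dx = 0.0054033, and ∫u*·V(x)·u dx = 0.0018005, so ⟨V⟩ = 0.0018005 / 0.0054033.
⟨V⟩ = 0.33323.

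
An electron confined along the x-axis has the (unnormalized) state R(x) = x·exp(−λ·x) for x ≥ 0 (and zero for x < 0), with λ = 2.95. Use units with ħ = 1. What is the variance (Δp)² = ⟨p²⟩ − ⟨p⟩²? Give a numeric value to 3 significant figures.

8.70

Compute ⟨p⟩ and ⟨p²⟩ separately; (Δp)² = ⟨p²⟩ − ⟨p⟩².
Differentiate x·exp(−λ·x) with the product rule; every integrand then reduces to terms xʲ·e^(−2λx) on [0, ∞), with ∫₀^∞ xʲ·e^(−2λx) dx = j!/(2λ)^(j+1).
Normalization: ∫|R|² dx = 0.0097381.
⟨p⟩ = 0.0000 and ⟨p²⟩ = 8.7025.
(Δp)² = 8.7025 − (0.0000)² = 8.7025.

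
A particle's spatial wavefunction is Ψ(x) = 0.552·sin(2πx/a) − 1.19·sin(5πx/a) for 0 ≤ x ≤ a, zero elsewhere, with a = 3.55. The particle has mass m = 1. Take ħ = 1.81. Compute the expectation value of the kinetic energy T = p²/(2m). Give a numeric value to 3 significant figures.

27.3

T = −(ħ²/2m) d²/dx², so ⟨T⟩ = −(ħ²/2m) ∫ Ψ*·Ψ'' dx / ∫|Ψ|² dx; with m = 1.
d²/dx² sin(jπx/a) = −(jπ/a)²·sin(jπx/a); on 0 ≤ x ≤ a, ∫sin²(jπx/a) dx = a/2 and ∫sin(jπx/a)·sin(lπx/a) dx = 0 for j ≠ l, so only diagonal terms survive in ∫|Ψ|² and ∫Ψ·Ψ″; ∫Ψ·Ψ′ dx = [Ψ²/2] between the walls = 0.
State is unnormalized: ∫|Ψ|² dx = 3.0544, and ∫Ψ*·(−ħ²/2m · Ψ'') dx = 83.388, so ⟨T⟩ = 83.388 / 3.0544.
⟨T⟩ = 27.301.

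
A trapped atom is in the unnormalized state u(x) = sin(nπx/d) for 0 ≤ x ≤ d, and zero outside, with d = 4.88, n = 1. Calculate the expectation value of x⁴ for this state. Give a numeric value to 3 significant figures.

64.7

⟨x⁴⟩ = ∫ x⁴·|u|² dx / ∫|u|² dx (integrals over the domain).
With sin²θ = (1 − cos2θ)/2 on 0 ≤ x ≤ d: ∫sin²(nπx/d) dx = d/2, ∫x·sin²(nπx/d) dx = d²/4, ∫x²·sin²(nπx/d) dx = d³·(1/6 − 1/(4n²π²)); higher powers xᵏ the same way, integrating xᵏ·cos(2nπx/d) by parts.
State is unnormalized: ∫|u|² dx = 2.4400, and ∫u*·x⁴·u dx = 157.86, so ⟨x⁴⟩ = 157.86 / 2.4400.
⟨x⁴⟩ = 64.696.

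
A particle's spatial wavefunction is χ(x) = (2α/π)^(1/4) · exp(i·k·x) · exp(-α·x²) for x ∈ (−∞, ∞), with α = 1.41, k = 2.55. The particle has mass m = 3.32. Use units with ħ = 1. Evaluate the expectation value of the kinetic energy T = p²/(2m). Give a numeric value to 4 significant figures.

T = −(ħ²/2m) d²/dx², so ⟨T⟩ = −(ħ²/2m) ∫ χ*·χ'' dx; with m = 3.32.
Gaussian moments: ∫x^(2j)·e^(−2αx²) dx = (2j−1)!!/(4α)^j · √(π/(2α)), odd powers integrate to 0; here √(π/(2α)) = 1.0555. Derivatives: χ′ = (ik − 2αx)·χ, χ″ = ((ik − 2αx)² − 2α)·χ; the odd-in-x pieces drop out.
⟨T⟩ = 1.1916.

1.192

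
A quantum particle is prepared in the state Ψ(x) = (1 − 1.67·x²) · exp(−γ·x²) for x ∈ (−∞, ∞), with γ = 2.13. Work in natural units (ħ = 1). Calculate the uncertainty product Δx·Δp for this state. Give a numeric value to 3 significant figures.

Δx = √(⟨x²⟩−⟨x⟩²), Δp = √(⟨p²⟩−⟨p⟩²).
Expand each integrand as polynomial × e^(−2γx²) and use ∫x^(2j)·e^(−2γx²) dx = (2j−1)!!/(4γ)^j · √(π/(2γ)), odd powers → 0; here √(π/(2γ)) = 0.85876. Differentiate with the product rule, d/dx e^(−γx²) = −2γx·e^(−γx²).
Normalization: ∫|Ψ|² dx = 0.62109.
⟨x⟩ = 0.0000, ⟨x²⟩ = 0.064953 ⇒ Δx = 0.25486.
⟨p⟩ = 0.0000, ⟨p²⟩ = 4.8916 ⇒ Δp = 2.2117.
Δx·Δp = 0.56367.

0.564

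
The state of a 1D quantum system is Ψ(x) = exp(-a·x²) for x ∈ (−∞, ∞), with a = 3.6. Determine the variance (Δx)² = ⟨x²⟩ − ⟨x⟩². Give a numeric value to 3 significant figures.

Compute ⟨x⟩ and ⟨x²⟩ separately, then (Δx)² = ⟨x²⟩ − ⟨x⟩².
Gaussian moments: ∫x^(2j)·e^(−2ax²) dx = (2j−1)!!/(4a)^j · √(π/(2a)), odd powers integrate to 0; here √(π/(2a)) = 0.66055.
Normalization: ∫|Ψ|² dx = 0.66055.
⟨x⟩ = 0.0000 and ⟨x²⟩ = 0.069444.
(Δx)² = 0.069444 − (0.0000)² = 0.069444.

0.0694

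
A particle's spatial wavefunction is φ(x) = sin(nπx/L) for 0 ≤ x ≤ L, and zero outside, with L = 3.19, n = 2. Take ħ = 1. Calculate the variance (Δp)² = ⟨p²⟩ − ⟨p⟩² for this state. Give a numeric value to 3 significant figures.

Compute ⟨p⟩ and ⟨p²⟩ separately; (Δp)² = ⟨p²⟩ − ⟨p⟩².
d/dx sin(nπx/L) = (nπ/L)·cos(nπx/L) and d²/dx² sin(nπx/L) = −(nπ/L)²·sin(nπx/L); on 0 ≤ x ≤ L, ∫sin²(nπx/L) dx = L/2 and ∫sin(nπx/L)·cos(nπx/L) dx = 0.
Normalization: ∫|φ|² dx = 1.5950.
⟨p⟩ = 0.0000 and ⟨p²⟩ = 3.8795.
(Δp)² = 3.8795 − (0.0000)² = 3.8795.

3.88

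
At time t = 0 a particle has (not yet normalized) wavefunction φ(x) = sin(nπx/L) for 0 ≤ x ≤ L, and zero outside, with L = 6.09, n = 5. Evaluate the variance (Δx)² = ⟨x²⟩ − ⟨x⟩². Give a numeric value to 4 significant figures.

Compute ⟨x⟩ and ⟨x²⟩ separately, then (Δx)² = ⟨x²⟩ − ⟨x⟩².
With sin²θ = (1 − cos2θ)/2 on 0 ≤ x ≤ L: ∫sin²(nπx/L) dx = L/2, ∫x·sin²(nπx/L) dx = L²/4, ∫x²·sin²(nπx/L) dx = L³·(1/6 − 1/(4n²π²)); higher powers xᵏ the same way, integrating xᵏ·cos(2nπx/L) by parts.
Normalization: ∫|φ|² dx = 3.0450.
⟨x⟩ = 3.0450 and ⟨x²⟩ = 12.288.
(Δx)² = 12.288 − (3.0450)² = 3.0155.

3.016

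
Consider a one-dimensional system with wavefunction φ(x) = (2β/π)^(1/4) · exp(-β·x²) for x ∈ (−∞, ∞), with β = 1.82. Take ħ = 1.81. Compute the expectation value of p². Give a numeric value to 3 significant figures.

5.96

p² φ = −ħ² d²φ/dx²; ⟨p²⟩ = −ħ² ∫ φ*·φ'' dx.
Gaussian moments: ∫x^(2j)·e^(−2βx²) dx = (2j−1)!!/(4β)^j · √(π/(2β)), odd powers integrate to 0; here √(π/(2β)) = 0.92902. Derivatives: d/dx e^(−βx²) = −2βx·e^(−βx²), d²/dx² e^(−βx²) = (4β²x² − 2β)·e^(−βx²).
⟨p²⟩ = 5.9625.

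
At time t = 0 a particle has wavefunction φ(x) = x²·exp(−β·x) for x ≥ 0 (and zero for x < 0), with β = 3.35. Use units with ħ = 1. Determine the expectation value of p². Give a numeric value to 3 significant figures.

3.74

p² φ = −ħ² d²φ/dx²; ⟨p²⟩ = −ħ² ∫ φ*·φ'' dx / ∫|φ|² dx.
Differentiate x²·exp(−β·x) with the product rule; every integrand then reduces to terms xʲ·e^(−2βx) on [0, ∞), with ∫₀^∞ xʲ·e^(−2βx) dx = j!/(2β)^(j+1).
State is unnormalized: ∫|φ|² dx = 0.0017776, and ∫φ*·(−ħ² φ'') dx = 0.0066498, so ⟨p²⟩ = 0.0066498 / 0.0017776.
⟨p²⟩ = 3.7408.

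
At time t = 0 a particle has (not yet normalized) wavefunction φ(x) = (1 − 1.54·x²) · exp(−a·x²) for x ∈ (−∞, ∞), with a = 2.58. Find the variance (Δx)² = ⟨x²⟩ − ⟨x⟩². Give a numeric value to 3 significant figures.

Compute ⟨x⟩ and ⟨x²⟩ separately, then (Δx)² = ⟨x²⟩ − ⟨x⟩².
Expand each integrand as polynomial × e^(−2ax²) and use ∫x^(2j)·e^(−2ax²) dx = (2j−1)!!/(4a)^j · √(π/(2a)), odd powers → 0; here √(π/(2a)) = 0.78028.
Normalization: ∫|φ|² dx = 0.59953.
⟨x⟩ = 0.0000 and ⟨x²⟩ = 0.055322.
(Δx)² = 0.055322 − (0.0000)² = 0.055322.

0.0553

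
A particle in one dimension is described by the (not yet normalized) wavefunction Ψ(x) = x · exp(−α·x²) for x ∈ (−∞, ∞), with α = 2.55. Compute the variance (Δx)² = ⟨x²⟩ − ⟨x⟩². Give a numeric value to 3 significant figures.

Compute ⟨x⟩ and ⟨x²⟩ separately, then (Δx)² = ⟨x²⟩ − ⟨x⟩².
Expand each integrand as polynomial × e^(−2αx²) and use ∫x^(2j)·e^(−2αx²) dx = (2j−1)!!/(4α)^j · √(π/(2α)), odd powers → 0; here √(π/(2α)) = 0.78486.
Normalization: ∫|Ψ|² dx = 0.076947.
⟨x⟩ = 0.0000 and ⟨x²⟩ = 0.29412.
(Δx)² = 0.29412 − (0.0000)² = 0.29412.

0.294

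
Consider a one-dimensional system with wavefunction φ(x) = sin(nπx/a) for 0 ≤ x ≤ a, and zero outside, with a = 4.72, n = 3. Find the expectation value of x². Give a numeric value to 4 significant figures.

⟨x²⟩ = ∫ x²·|φ|² dx / ∫|φ|² dx (integrals over the domain).
With sin²θ = (1 − cos2θ)/2 on 0 ≤ x ≤ a: ∫sin²(nπx/a) dx = a/2, ∫x·sin²(nπx/a) dx = a²/4, ∫x²·sin²(nπx/a) dx = a³·(1/6 − 1/(4n²π²)); higher powers xᵏ the same way, integrating xᵏ·cos(2nπx/a) by parts.
State is unnormalized: ∫|φ|² dx = 2.3600, and ∫φ*·x²·φ dx = 17.230, so ⟨x²⟩ = 17.230 / 2.3600.
⟨x²⟩ = 7.3007.

7.301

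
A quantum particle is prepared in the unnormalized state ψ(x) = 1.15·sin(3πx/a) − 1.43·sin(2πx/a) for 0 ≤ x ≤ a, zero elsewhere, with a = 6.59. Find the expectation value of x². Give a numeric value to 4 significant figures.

⟨x²⟩ = ∫ x²·|ψ|² dx / ∫|ψ|² dx (integrals over the domain).
On 0 ≤ x ≤ a (j ≠ l): ∫sin²(jπx/a) dx = a/2, ∫sin(jπx/a)·sin(lπx/a) dx = 0; diagonal moments ∫x·sin²(jπx/a) dx = a²/4, ∫x²·sin²(jπx/a) dx = a³·(1/6 − 1/(4j²π²)); cross terms ∫x·sin(jπx/a)·sin(lπx/a) dx = 0 for j + l even and −4jla²/(π²(j² − l²)²) for j + l odd, ∫x²·sin(jπx/a)·sin(lπx/a) dx = (−1)^(j+l)·4jla³/(π²(j² − l²)²); higher powers the same way via product-to-sum and parts.
State is unnormalized: ∫|ψ|² dx = 11.096, and ∫ψ*·x²·ψ dx = 247.41, so ⟨x²⟩ = 247.41 / 11.096.
⟨x²⟩ = 22.298.

22.30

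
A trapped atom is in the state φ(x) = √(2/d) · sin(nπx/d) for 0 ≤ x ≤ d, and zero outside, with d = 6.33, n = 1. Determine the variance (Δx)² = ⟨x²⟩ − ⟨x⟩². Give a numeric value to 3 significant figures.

1.31

Compute ⟨x⟩ and ⟨x²⟩ separately, then (Δx)² = ⟨x²⟩ − ⟨x⟩².
With sin²θ = (1 − cos2θ)/2 on 0 ≤ x ≤ d: ∫sin²(nπx/d) dx = d/2, ∫x·sin²(nπx/d) dx = d²/4, ∫x²·sin²(nπx/d) dx = d³·(1/6 − 1/(4n²π²)); higher powers xᵏ the same way, integrating xᵏ·cos(2nπx/d) by parts.
⟨x⟩ = 3.1650 and ⟨x²⟩ = 11.326.
(Δx)² = 11.326 − (3.1650)² = 1.3092.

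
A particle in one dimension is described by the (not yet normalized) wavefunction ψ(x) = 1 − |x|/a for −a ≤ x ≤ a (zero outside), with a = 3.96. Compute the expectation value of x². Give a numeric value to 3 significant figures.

⟨x²⟩ = ∫ x²·|ψ|² dx / ∫|ψ|² dx (integrals over the domain).
ψ is even, so ∫ over [−a, a] = 2∫₀ᵃ with ψ = 1 − x/a there: ∫₀ᵃ (1 − x/a)² dx = a/3, ∫₀ᵃ x²(1 − x/a)² dx = a³/30, ∫₀ᵃ x⁴(1 − x/a)² dx = a⁵/105.
State is unnormalized: ∫|ψ|² dx = 2.6400, and ∫ψ*·x²·ψ dx = 4.1399, so ⟨x²⟩ = 4.1399 / 2.6400.
⟨x²⟩ = 1.5682.

1.57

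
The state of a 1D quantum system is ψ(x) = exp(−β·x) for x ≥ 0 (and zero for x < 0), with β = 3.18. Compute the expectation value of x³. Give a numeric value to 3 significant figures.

0.0233

⟨x³⟩ = ∫ x³·|ψ|² dx / ∫|ψ|² dx (integrals over the domain).
Every integrand reduces to terms xʲ·e^(−2βx) on [0, ∞); use ∫₀^∞ xʲ·e^(−2βx) dx = j!/(2β)^(j+1).
State is unnormalized: ∫|ψ|² dx = 0.15723, and ∫ψ*·x³·ψ dx = 0.0036671, so ⟨x³⟩ = 0.0036671 / 0.15723.
⟨x³⟩ = 0.023323.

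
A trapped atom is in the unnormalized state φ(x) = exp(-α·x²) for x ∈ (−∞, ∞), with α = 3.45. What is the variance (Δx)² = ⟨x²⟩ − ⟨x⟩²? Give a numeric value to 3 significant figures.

0.0725

Compute ⟨x⟩ and ⟨x²⟩ separately, then (Δx)² = ⟨x²⟩ − ⟨x⟩².
Gaussian moments: ∫x^(2j)·e^(−2αx²) dx = (2j−1)!!/(4α)^j · √(π/(2α)), odd powers integrate to 0; here √(π/(2α)) = 0.67476.
Normalization: ∫|φ|² dx = 0.67476.
⟨x⟩ = 0.0000 and ⟨x²⟩ = 0.072464.
(Δx)² = 0.072464 − (0.0000)² = 0.072464.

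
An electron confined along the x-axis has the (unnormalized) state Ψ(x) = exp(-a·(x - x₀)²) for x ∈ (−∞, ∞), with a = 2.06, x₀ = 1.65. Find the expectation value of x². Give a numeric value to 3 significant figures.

2.84

⟨x²⟩ = ∫ x²·|Ψ|² dx / ∫|Ψ|² dx (integrals over the domain).
Gaussian moments (u = x − x₀): ∫u^(2j)·e^(−2au²) du = (2j−1)!!/(4a)^j · √(π/(2a)), odd powers integrate to 0; here √(π/(2a)) = 0.87323.
State is unnormalized: ∫|Ψ|² dx = 0.87323, and ∫Ψ*·x²·Ψ dx = 2.4833, so ⟨x²⟩ = 2.4833 / 0.87323.
⟨x²⟩ = 2.8439.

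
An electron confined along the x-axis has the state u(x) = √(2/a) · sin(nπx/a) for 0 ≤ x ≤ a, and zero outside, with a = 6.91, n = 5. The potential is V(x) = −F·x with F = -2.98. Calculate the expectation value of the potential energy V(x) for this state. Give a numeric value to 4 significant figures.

10.30

⟨V⟩ = ∫ V(x)·|u|² dx.
With sin²θ = (1 − cos2θ)/2 on 0 ≤ x ≤ a: ∫sin²(nπx/a) dx = a/2, ∫x·sin²(nπx/a) dx = a²/4, ∫x²·sin²(nπx/a) dx = a³·(1/6 − 1/(4n²π²)); higher powers xᵏ the same way, integrating xᵏ·cos(2nπx/a) by parts.
⟨V⟩ = 10.296.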